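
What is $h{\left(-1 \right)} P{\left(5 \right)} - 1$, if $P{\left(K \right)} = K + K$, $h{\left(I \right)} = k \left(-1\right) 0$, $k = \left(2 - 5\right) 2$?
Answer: $-1$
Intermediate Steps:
$k = -6$ ($k = \left(2 - 5\right) 2 = \left(-3\right) 2 = -6$)
$h{\left(I \right)} = 0$ ($h{\left(I \right)} = \left(-6\right) \left(-1\right) 0 = 6 \cdot 0 = 0$)
$P{\left(K \right)} = 2 K$
$h{\left(-1 \right)} P{\left(5 \right)} - 1 = 0 \cdot 2 \cdot 5 - 1 = 0 \cdot 10 - 1 = 0 - 1 = -1$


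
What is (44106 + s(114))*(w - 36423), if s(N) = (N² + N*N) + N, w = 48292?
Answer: 833346228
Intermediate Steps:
s(N) = N + 2*N² (s(N) = (N² + N²) + N = 2*N² + N = N + 2*N²)
(44106 + s(114))*(w - 36423) = (44106 + 114*(1 + 2*114))*(48292 - 36423) = (44106 + 114*(1 + 228))*11869 = (44106 + 114*229)*11869 = (44106 + 26106)*11869 = 70212*11869 = 833346228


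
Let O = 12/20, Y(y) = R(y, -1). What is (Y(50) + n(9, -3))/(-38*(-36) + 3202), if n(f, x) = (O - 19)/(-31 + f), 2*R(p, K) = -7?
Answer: -293/502700 ≈ -0.00058285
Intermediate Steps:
R(p, K) = -7/2 (R(p, K) = (½)*(-7) = -7/2)
Y(y) = -7/2
O = ⅗ (O = 12*(1/20) = ⅗ ≈ 0.60000)
n(f, x) = -92/(5*(-31 + f)) (n(f, x) = (⅗ - 19)/(-31 + f) = -92/(5*(-31 + f)))
(Y(50) + n(9, -3))/(-38*(-36) + 3202) = (-7/2 - 92/(-155 + 5*9))/(-38*(-36) + 3202) = (-7/2 - 92/(-155 + 45))/(1368 + 3202) = (-7/2 - 92/(-110))/4570 = (-7/2 - 92*(-1/110))*(1/4570) = (-7/2 + 46/55)*(1/4570) = -293/110*1/4570 = -293/502700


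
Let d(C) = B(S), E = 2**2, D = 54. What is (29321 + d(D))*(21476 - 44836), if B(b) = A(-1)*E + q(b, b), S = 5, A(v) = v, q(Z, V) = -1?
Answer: -684821760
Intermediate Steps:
E = 4
B(b) = -5 (B(b) = -1*4 - 1 = -4 - 1 = -5)
d(C) = -5
(29321 + d(D))*(21476 - 44836) = (29321 - 5)*(21476 - 44836) = 29316*(-23360) = -684821760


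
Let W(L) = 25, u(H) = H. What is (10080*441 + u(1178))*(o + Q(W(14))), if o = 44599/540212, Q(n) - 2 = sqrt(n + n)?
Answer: 2501183759267/270106 + 22232290*sqrt(2) ≈ 4.0701e+7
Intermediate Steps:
Q(n) = 2 + sqrt(2)*sqrt(n) (Q(n) = 2 + sqrt(n + n) = 2 + sqrt(2*n) = 2 + sqrt(2)*sqrt(n))
o = 44599/540212 (o = 44599*(1/540212) = 44599/540212 ≈ 0.082558)
(10080*441 + u(1178))*(o + Q(W(14))) = (10080*441 + 1178)*(44599/540212 + (2 + sqrt(2)*sqrt(25))) = (4445280 + 1178)*(44599/540212 + (2 + sqrt(2)*5)) = 4446458*(44599/540212 + (2 + 5*sqrt(2))) = 4446458*(1125023/540212 + 5*sqrt(2)) = 2501183759267/270106 + 22232290*sqrt(2)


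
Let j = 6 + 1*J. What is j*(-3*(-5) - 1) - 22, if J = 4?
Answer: 118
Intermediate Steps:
j = 10 (j = 6 + 1*4 = 6 + 4 = 10)
j*(-3*(-5) - 1) - 22 = 10*(-3*(-5) - 1) - 22 = 10*(15 - 1) - 22 = 10*14 - 22 = 140 - 22 = 118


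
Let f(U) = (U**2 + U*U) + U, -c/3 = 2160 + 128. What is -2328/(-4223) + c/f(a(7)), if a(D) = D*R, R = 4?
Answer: -2105932/561659 ≈ -3.7495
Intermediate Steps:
c = -6864 (c = -3*(2160 + 128) = -3*2288 = -6864)
a(D) = 4*D (a(D) = D*4 = 4*D)
f(U) = U + 2*U**2 (f(U) = (U**2 + U**2) + U = 2*U**2 + U = U + 2*U**2)
-2328/(-4223) + c/f(a(7)) = -2328/(-4223) - 6864*1/(28*(1 + 2*(4*7))) = -2328*(-1/4223) - 6864*1/(28*(1 + 2*28)) = 2328/4223 - 6864*1/(28*(1 + 56)) = 2328/4223 - 6864/(28*57) = 2328/4223 - 6864/1596 = 2328/4223 - 6864*1/1596 = 2328/4223 - 572/133 = -2105932/561659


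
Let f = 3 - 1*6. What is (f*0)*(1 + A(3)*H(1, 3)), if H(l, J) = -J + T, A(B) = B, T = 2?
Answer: 0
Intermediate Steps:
f = -3 (f = 3 - 6 = -3)
H(l, J) = 2 - J (H(l, J) = -J + 2 = 2 - J)
(f*0)*(1 + A(3)*H(1, 3)) = (-3*0)*(1 + 3*(2 - 1*3)) = 0*(1 + 3*(2 - 3)) = 0*(1 + 3*(-1)) = 0*(1 - 3) = 0*(-2) = 0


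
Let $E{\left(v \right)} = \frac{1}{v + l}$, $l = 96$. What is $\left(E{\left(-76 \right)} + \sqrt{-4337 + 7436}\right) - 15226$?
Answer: $- \frac{304519}{20} + \sqrt{3099} \approx -15170.0$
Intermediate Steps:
$E{\left(v \right)} = \frac{1}{96 + v}$ ($E{\left(v \right)} = \frac{1}{v + 96} = \frac{1}{96 + v}$)
$\left(E{\left(-76 \right)} + \sqrt{-4337 + 7436}\right) - 15226 = \left(\frac{1}{96 - 76} + \sqrt{-4337 + 7436}\right) - 15226 = \left(\frac{1}{20} + \sqrt{3099}\right) - 15226 = - \frac{304519}{20} + \sqrt{3099}$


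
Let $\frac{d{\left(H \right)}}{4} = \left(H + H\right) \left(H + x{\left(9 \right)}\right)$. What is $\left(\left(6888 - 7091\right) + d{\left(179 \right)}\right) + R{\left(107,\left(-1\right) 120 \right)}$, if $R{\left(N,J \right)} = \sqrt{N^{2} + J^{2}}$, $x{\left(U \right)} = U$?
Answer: $269013 + \sqrt{25849} \approx 2.6917 \cdot 10^{5}$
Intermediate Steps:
$d{\left(H \right)} = 8 H \left(9 + H\right)$ ($d{\left(H \right)} = 4 \left(H + H\right) \left(H + 9\right) = 4 \cdot 2 H \left(9 + H\right) = 8 H \left(9 + H\right)$)
$R{\left(N,J \right)} = \sqrt{J^{2} + N^{2}}$
$\left(\left(6888 - 7091\right) + d{\left(179 \right)}\right) + R{\left(107,\left(-1\right) 120 \right)} = \left(\left(6888 - 7091\right) + 8 \cdot 179 \left(9 + 179\right)\right) + \sqrt{\left(\left(-1\right) 120\right)^{2} + 107^{2}} = \left(\left(6888 - 7091\right) + 8 \cdot 179 \cdot 188\right) + \sqrt{\left(-120\right)^{2} + 11449} = \left(-203 + 269216\right) + \sqrt{14400 + 11449} = 269013 + \sqrt{25849}$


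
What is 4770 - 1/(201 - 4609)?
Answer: 21026161/4408 ≈ 4770.0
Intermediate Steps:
4770 - 1/(201 - 4609) = 4770 - 1/(-4408) = 4770 - 1*(-1/4408) = 4770 + 1/4408 = 21026161/4408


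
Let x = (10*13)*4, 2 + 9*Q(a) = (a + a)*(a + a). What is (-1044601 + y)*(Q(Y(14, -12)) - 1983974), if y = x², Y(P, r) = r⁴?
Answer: -439248360886072/3 ≈ -1.4642e+14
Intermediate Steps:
Q(a) = -2/9 + 4*a²/9 (Q(a) = -2/9 + ((a + a)*(a + a))/9 = -2/9 + ((2*a)*(2*a))/9 = -2/9 + (4*a²)/9 = -2/9 + 4*a²/9)
x = 520 (x = 130*4 = 520)
y = 270400 (y = 520² = 270400)
(-1044601 + y)*(Q(Y(14, -12)) - 1983974) = (-1044601 + 270400)*((-2/9 + 4*((-12)⁴)²/9) - 1983974) = -774201*((-2/9 + (4/9)*20736²) - 1983974) = -774201*((-2/9 + (4/9)*429981696) - 1983974) = -774201*((-2/9 + 191102976) - 1983974) = -774201*(1719926782/9 - 1983974) = -774201*1702071016/9 = -439248360886072/3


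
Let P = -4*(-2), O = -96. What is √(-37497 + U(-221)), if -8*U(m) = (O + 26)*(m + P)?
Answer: I*√157443/2 ≈ 198.4*I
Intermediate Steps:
P = 8
U(m) = 70 + 35*m/4 (U(m) = -(-96 + 26)*(m + 8)/8 = -(-35)*(8 + m)/4 = -(-560 - 70*m)/8 = 70 + 35*m/4)
√(-37497 + U(-221)) = √(-37497 + (70 + (35/4)*(-221))) = √(-37497 + (70 - 7735/4)) = √(-37497 - 7455/4) = √(-157443/4) = I*√157443/2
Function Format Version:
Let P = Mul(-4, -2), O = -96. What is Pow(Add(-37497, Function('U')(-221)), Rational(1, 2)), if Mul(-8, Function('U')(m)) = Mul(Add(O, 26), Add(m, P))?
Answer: Mul(Rational(1, 2), I, Pow(157443, Rational(1, 2))) ≈ Mul(198.40, I)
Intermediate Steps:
P = 8
Function('U')(m) = Add(70, Mul(Rational(35, 4), m)) (Function('U')(m) = Mul(Rational(-1, 8), Mul(Add(-96, 26), Add(m, 8))) = Mul(Rational(-1, 8), Mul(-70, Add(8, m))) = Mul(Rational(-1, 8), Add(-560, Mul(-70, m))) = Add(70, Mul(Rational(35, 4), m)))
Pow(Add(-37497, Function('U')(-221)), Rational(1, 2)) = Pow(Add(-37497, Add(70, Mul(Rational(35, 4), -221))), Rational(1, 2)) = Pow(Add(-37497, Add(70, Rational(-7735, 4))), Rational(1, 2)) = Pow(Add(-37497, Rational(-7455, 4)), Rational(1, 2)) = Pow(Rational(-157443, 4), Rational(1, 2)) = Mul(Rational(1, 2), I, Pow(157443, Rational(1, 2)))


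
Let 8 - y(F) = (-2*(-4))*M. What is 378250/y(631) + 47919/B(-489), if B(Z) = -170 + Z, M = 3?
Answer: -125016727/5272 ≈ -23713.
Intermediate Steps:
y(F) = -16 (y(F) = 8 - (-2*(-4))*3 = 8 - 8*3 = 8 - 1*24 = 8 - 24 = -16)
378250/y(631) + 47919/B(-489) = 378250/(-16) + 47919/(-170 - 489) = 378250*(-1/16) + 47919/(-659) = -189125/8 + 47919*(-1/659) = -189125/8 - 47919/659 = -125016727/5272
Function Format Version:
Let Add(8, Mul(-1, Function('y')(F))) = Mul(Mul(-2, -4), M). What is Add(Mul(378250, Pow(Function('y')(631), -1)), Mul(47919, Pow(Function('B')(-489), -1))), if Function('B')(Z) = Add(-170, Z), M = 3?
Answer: Rational(-125016727, 5272) ≈ -23713.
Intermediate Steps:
Function('y')(F) = -16 (Function('y')(F) = Add(8, Mul(-1, Mul(Mul(-2, -4), 3))) = Add(8, Mul(-1, Mul(8, 3))) = Add(8, Mul(-1, 24)) = Add(8, -24) = -16)
Add(Mul(378250, Pow(Function('y')(631), -1)), Mul(47919, Pow(Function('B')(-489), -1))) = Add(Mul(378250, Pow(-16, -1)), Mul(47919, Pow(Add(-170, -489), -1))) = Add(Mul(378250, Rational(-1, 16)), Mul(47919, Pow(-659, -1))) = Add(Rational(-189125, 8), Mul(47919, Rational(-1, 659))) = Add(Rational(-189125, 8), Rational(-47919, 659)) = Rational(-125016727, 5272)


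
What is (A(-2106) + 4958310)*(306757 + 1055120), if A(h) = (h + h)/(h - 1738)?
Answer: 6489258056359551/961 ≈ 6.7526e+12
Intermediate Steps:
A(h) = 2*h/(-1738 + h) (A(h) = (2*h)/(-1738 + h) = 2*h/(-1738 + h))
(A(-2106) + 4958310)*(306757 + 1055120) = (2*(-2106)/(-1738 - 2106) + 4958310)*(306757 + 1055120) = (2*(-2106)/(-3844) + 4958310)*1361877 = (2*(-2106)*(-1/3844) + 4958310)*1361877 = (1053/961 + 4958310)*1361877 = (4764936963/961)*1361877 = 6489258056359551/961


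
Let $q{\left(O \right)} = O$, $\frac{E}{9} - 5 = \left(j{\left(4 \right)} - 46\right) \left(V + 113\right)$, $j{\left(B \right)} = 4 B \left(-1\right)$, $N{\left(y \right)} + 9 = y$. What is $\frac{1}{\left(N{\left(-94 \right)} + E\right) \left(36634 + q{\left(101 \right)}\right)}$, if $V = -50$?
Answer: $- \frac{1}{1293512820} \approx -7.7309 \cdot 10^{-10}$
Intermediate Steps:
$N{\left(y \right)} = -9 + y$
$j{\left(B \right)} = - 4 B$
$E = -35109$ ($E = 45 + 9 \left(\left(-4\right) 4 - 46\right) \left(-50 + 113\right) = 45 + 9 \left(-16 - 46\right) 63 = 45 + 9 \left(\left(-62\right) 63\right) = 45 + 9 \left(-3906\right) = 45 - 35154 = -35109$)
$\frac{1}{\left(N{\left(-94 \right)} + E\right) \left(36634 + q{\left(101 \right)}\right)} = \frac{1}{\left(\left(-9 - 94\right) - 35109\right) \left(36634 + 101\right)} = \frac{1}{\left(-103 - 35109\right) 36735} = \frac{1}{\left(-35212\right) 36735} = \frac{1}{-1293512820} = - \frac{1}{1293512820}$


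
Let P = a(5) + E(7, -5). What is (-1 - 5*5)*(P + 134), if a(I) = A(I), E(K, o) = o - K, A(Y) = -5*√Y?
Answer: -3172 + 130*√5 ≈ -2881.3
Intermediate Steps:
a(I) = -5*√I
P = -12 - 5*√5 (P = -5*√5 + (-5 - 1*7) = -5*√5 + (-5 - 7) = -5*√5 - 12 = -12 - 5*√5 ≈ -23.180)
(-1 - 5*5)*(P + 134) = (-1 - 5*5)*((-12 - 5*√5) + 134) = (-1 - 25)*(122 - 5*√5) = -26*(122 - 5*√5) = -3172 + 130*√5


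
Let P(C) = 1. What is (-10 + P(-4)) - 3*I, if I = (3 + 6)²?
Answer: -252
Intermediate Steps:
I = 81 (I = 9² = 81)
(-10 + P(-4)) - 3*I = (-10 + 1) - 3*81 = -9 - 243 = -252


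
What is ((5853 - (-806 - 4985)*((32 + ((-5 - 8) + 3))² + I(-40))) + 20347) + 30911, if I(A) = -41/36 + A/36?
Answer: 11387701/4 ≈ 2.8469e+6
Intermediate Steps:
I(A) = -41/36 + A/36 (I(A) = -41*1/36 + A*(1/36) = -41/36 + A/36)
((5853 - (-806 - 4985)*((32 + ((-5 - 8) + 3))² + I(-40))) + 20347) + 30911 = ((5853 - (-806 - 4985)*((32 + ((-5 - 8) + 3))² + (-41/36 + (1/36)*(-40)))) + 20347) + 30911 = ((5853 - (-5791)*((32 + (-13 + 3))² + (-41/36 - 10/9))) + 20347) + 30911 = ((5853 - (-5791)*((32 - 10)² - 9/4)) + 20347) + 30911 = ((5853 - (-5791)*(22² - 9/4)) + 20347) + 30911 = ((5853 - (-5791)*(484 - 9/4)) + 20347) + 30911 = ((5853 - (-5791)*1927/4) + 20347) + 30911 = ((5853 - 1*(-11159257/4)) + 20347) + 30911 = ((5853 + 11159257/4) + 20347) + 30911 = (11182669/4 + 20347) + 30911 = 11264057/4 + 30911 = 11387701/4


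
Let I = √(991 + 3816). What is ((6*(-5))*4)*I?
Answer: -120*√4807 ≈ -8319.9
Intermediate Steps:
I = √4807 ≈ 69.333
((6*(-5))*4)*I = ((6*(-5))*4)*√4807 = (-30*4)*√4807 = -120*√4807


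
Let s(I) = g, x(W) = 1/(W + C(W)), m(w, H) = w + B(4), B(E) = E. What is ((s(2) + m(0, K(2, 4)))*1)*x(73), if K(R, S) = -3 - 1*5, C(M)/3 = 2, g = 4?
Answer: 8/79 ≈ 0.10127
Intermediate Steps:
C(M) = 6 (C(M) = 3*2 = 6)
K(R, S) = -8 (K(R, S) = -3 - 5 = -8)
m(w, H) = 4 + w (m(w, H) = w + 4 = 4 + w)
x(W) = 1/(6 + W) (x(W) = 1/(W + 6) = 1/(6 + W))
s(I) = 4
((s(2) + m(0, K(2, 4)))*1)*x(73) = ((4 + (4 + 0))*1)/(6 + 73) = ((4 + 4)*1)/79 = (8*1)*(1/79) = 8*(1/79) = 8/79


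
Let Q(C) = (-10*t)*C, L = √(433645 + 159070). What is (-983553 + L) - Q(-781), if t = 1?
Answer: -991363 + √592715 ≈ -9.9059e+5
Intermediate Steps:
L = √592715 ≈ 769.88
Q(C) = -10*C (Q(C) = (-10*1)*C = -10*C)
(-983553 + L) - Q(-781) = (-983553 + √592715) - (-10)*(-781) = (-983553 + √592715) - 1*7810 = (-983553 + √592715) - 7810 = -991363 + √592715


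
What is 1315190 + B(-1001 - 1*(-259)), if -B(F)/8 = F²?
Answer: -3089322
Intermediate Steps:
B(F) = -8*F²
1315190 + B(-1001 - 1*(-259)) = 1315190 - 8*(-1001 - 1*(-259))² = 1315190 - 8*(-1001 + 259)² = 1315190 - 8*(-742)² = 1315190 - 8*550564 = 1315190 - 4404512 = -3089322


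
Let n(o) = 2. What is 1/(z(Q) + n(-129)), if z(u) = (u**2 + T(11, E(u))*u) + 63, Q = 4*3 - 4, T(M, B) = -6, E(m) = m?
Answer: 1/81 ≈ 0.012346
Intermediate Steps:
Q = 8 (Q = 12 - 4 = 8)
z(u) = 63 + u**2 - 6*u (z(u) = (u**2 - 6*u) + 63 = 63 + u**2 - 6*u)
1/(z(Q) + n(-129)) = 1/((63 + 8**2 - 6*8) + 2) = 1/((63 + 64 - 48) + 2) = 1/(79 + 2) = 1/81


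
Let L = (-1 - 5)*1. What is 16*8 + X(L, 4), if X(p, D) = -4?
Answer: 124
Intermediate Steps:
L = -6 (L = -6*1 = -6)
16*8 + X(L, 4) = 16*8 - 4 = 128 - 4 = 124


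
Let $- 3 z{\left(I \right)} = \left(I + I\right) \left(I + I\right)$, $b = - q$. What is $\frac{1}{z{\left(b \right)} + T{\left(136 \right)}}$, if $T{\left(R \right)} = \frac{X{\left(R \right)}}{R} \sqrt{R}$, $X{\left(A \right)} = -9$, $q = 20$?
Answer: $- \frac{652800}{348159271} + \frac{162 \sqrt{34}}{348159271} \approx -0.0018723$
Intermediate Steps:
$b = -20$ ($b = \left(-1\right) 20 = -20$)
$z{\left(I \right)} = - \frac{4 I^{2}}{3}$ ($z{\left(I \right)} = - \frac{\left(I + I\right) \left(I + I\right)}{3} = - \frac{2 I 2 I}{3} = - \frac{4 I^{2}}{3}$)
$T{\left(R \right)} = - \frac{9}{\sqrt{R}}$ ($T{\left(R \right)} = - \frac{9}{R} \sqrt{R} = - \frac{9}{\sqrt{R}}$)
$\frac{1}{z{\left(b \right)} + T{\left(136 \right)}} = \frac{1}{- \frac{4 \left(-20\right)^{2}}{3} - \frac{9}{2 \sqrt{34}}} = \frac{1}{\left(- \frac{4}{3}\right) 400 - 9 \frac{\sqrt{34}}{68}} = \frac{1}{- \frac{1600}{3} - \frac{9 \sqrt{34}}{68}}$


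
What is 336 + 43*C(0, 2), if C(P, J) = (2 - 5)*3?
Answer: -51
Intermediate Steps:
C(P, J) = -9 (C(P, J) = -3*3 = -9)
336 + 43*C(0, 2) = 336 + 43*(-9) = 336 - 387 = -51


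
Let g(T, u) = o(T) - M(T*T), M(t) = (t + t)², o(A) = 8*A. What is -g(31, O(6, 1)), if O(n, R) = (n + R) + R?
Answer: 3693836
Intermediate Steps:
O(n, R) = n + 2*R (O(n, R) = (R + n) + R = n + 2*R)
M(t) = 4*t² (M(t) = (2*t)² = 4*t²)
g(T, u) = -4*T⁴ + 8*T (g(T, u) = 8*T - 4*(T*T)² = 8*T - 4*(T²)² = 8*T - 4*T⁴ = -4*T⁴ + 8*T)
-g(31, O(6, 1)) = -4*31*(2 - 1*31³) = -4*31*(2 - 1*29791) = -4*31*(2 - 29791) = -4*31*(-29789) = -1*(-3693836) = 3693836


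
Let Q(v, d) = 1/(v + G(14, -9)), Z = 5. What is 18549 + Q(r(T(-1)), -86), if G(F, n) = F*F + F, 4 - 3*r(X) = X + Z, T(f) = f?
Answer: 3895291/210 ≈ 18549.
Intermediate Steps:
r(X) = -⅓ - X/3 (r(X) = 4/3 - (X + 5)/3 = 4/3 - (5 + X)/3 = 4/3 + (-5/3 - X/3) = -⅓ - X/3)
G(F, n) = F + F² (G(F, n) = F² + F = F + F²)
Q(v, d) = 1/(210 + v) (Q(v, d) = 1/(v + 14*(1 + 14)) = 1/(v + 14*15) = 1/(v + 210) = 1/(210 + v))
18549 + Q(r(T(-1)), -86) = 18549 + 1/(210 + (-⅓ - ⅓*(-1))) = 18549 + 1/(210 + (-⅓ + ⅓)) = 18549 + 1/(210 + 0) = 18549 + 1/210 = 3895291/210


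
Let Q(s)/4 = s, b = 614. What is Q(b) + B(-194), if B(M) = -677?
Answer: 1779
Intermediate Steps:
Q(s) = 4*s
Q(b) + B(-194) = 4*614 - 677 = 2456 - 677 = 1779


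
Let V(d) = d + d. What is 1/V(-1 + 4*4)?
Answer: 1/30 ≈ 0.033333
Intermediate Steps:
V(d) = 2*d
1/V(-1 + 4*4) = 1/(2*(-1 + 4*4)) = 1/(2*(-1 + 16)) = 1/(2*15) = 1/30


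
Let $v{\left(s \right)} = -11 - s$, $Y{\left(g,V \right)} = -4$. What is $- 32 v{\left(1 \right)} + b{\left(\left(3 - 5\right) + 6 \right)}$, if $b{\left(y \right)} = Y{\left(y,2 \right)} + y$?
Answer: $384$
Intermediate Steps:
$b{\left(y \right)} = -4 + y$
$- 32 v{\left(1 \right)} + b{\left(\left(3 - 5\right) + 6 \right)} = - 32 \left(-11 - 1\right) + \left(-4 + \left(\left(3 - 5\right) + 6\right)\right) = - 32 \left(-11 - 1\right) + \left(-4 + \left(-2 + 6\right)\right) = \left(-32\right) \left(-12\right) + \left(-4 + 4\right) = 384 + 0 = 384$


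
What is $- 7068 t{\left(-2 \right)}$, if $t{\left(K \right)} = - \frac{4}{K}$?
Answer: $-14136$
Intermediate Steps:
$- 7068 t{\left(-2 \right)} = - 7068 \left(- \frac{4}{-2}\right) = - 7068 \left(\left(-4\right) \left(- \frac{1}{2}\right)\right) = \left(-7068\right) 2 = -14136$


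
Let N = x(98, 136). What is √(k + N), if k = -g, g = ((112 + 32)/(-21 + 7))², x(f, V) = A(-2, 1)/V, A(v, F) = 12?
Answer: I*√5987706/238 ≈ 10.281*I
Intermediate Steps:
x(f, V) = 12/V
g = 5184/49 (g = (144/(-14))² = (144*(-1/14))² = (-72/7)² = 5184/49 ≈ 105.80)
N = 3/34 (N = 12/136 = 12*(1/136) = 3/34 ≈ 0.088235)
k = -5184/49 (k = -1*5184/49 = -5184/49 ≈ -105.80)
√(k + N) = √(-5184/49 + 3/34) = √(-176109/1666) = I*√5987706/238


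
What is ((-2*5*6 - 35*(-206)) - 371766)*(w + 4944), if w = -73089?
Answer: 24846757320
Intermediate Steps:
((-2*5*6 - 35*(-206)) - 371766)*(w + 4944) = ((-2*5*6 - 35*(-206)) - 371766)*(-73089 + 4944) = ((-10*6 + 7210) - 371766)*(-68145) = ((-60 + 7210) - 371766)*(-68145) = (7150 - 371766)*(-68145) = -364616*(-68145) = 24846757320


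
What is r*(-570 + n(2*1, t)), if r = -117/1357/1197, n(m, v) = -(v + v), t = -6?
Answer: 7254/180481 ≈ 0.040193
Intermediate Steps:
n(m, v) = -2*v
r = -13/180481 (r = -117*1/1357*(1/1197) = -117/1357*1/1197 = -13/180481 ≈ -7.2030e-5)
r*(-570 + n(2*1, t)) = -13*(-570 - 2*(-6))/180481 = -13*(-570 + 12)/180481 = -13/180481*(-558) = 7254/180481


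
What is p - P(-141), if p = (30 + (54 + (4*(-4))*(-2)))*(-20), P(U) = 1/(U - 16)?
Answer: -364239/157 ≈ -2320.0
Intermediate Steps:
P(U) = 1/(-16 + U)
p = -2320 (p = (30 + (54 - 16*(-2)))*(-20) = (30 + (54 + 32))*(-20) = (30 + 86)*(-20) = 116*(-20) = -2320)
p - P(-141) = -2320 - 1/(-16 - 141) = -2320 - 1/(-157) = -2320 - 1*(-1/157) = -2320 + 1/157 = -364239/157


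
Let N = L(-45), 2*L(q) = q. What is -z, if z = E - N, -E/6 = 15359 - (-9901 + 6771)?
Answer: 221823/2 ≈ 1.1091e+5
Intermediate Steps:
L(q) = q/2
N = -45/2 (N = (½)*(-45) = -45/2 ≈ -22.500)
E = -110934 (E = -6*(15359 - (-9901 + 6771)) = -6*(15359 - 1*(-3130)) = -6*(15359 + 3130) = -6*18489 = -110934)
z = -221823/2 (z = -110934 - 1*(-45/2) = -110934 + 45/2 = -221823/2 ≈ -1.1091e+5)
-z = -1*(-221823/2) = 221823/2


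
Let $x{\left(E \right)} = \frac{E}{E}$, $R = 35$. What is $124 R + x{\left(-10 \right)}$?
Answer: $4341$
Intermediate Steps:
$x{\left(E \right)} = 1$
$124 R + x{\left(-10 \right)} = 124 \cdot 35 + 1 = 4340 + 1 = 4341$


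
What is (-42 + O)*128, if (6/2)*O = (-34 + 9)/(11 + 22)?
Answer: -535424/99 ≈ -5408.3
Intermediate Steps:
O = -25/99 (O = ((-34 + 9)/(11 + 22))/3 = (-25/33)/3 = (-25*1/33)/3 = (1/3)*(-25/33) = -25/99 ≈ -0.25253)
(-42 + O)*128 = (-42 - 25/99)*128 = -4183/99*128 = -535424/99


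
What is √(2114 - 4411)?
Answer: I*√2297 ≈ 47.927*I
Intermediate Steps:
√(2114 - 4411) = √(-2297) = I*√2297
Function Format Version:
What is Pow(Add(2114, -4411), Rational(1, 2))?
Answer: Mul(I, Pow(2297, Rational(1, 2))) ≈ Mul(47.927, I)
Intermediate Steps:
Pow(Add(2114, -4411), Rational(1, 2)) = Pow(-2297, Rational(1, 2)) = Mul(I, Pow(2297, Rational(1, 2)))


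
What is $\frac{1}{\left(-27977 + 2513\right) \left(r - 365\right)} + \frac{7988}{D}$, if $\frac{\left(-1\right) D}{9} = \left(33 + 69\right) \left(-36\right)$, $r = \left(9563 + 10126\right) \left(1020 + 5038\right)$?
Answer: $\frac{1010892650433619}{4182270945365016} \approx 0.24171$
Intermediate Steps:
$r = 119275962$ ($r = 19689 \cdot 6058 = 119275962$)
$D = 33048$ ($D = - 9 \left(33 + 69\right) \left(-36\right) = - 9 \cdot 102 \left(-36\right) = \left(-9\right) \left(-3672\right) = 33048$)
$\frac{1}{\left(-27977 + 2513\right) \left(r - 365\right)} + \frac{7988}{D} = \frac{1}{\left(-27977 + 2513\right) \left(119275962 - 365\right)} + \frac{7988}{33048} = \frac{1}{\left(-25464\right) 119275597} + 7988 \cdot \frac{1}{33048} = \left(- \frac{1}{25464}\right) \frac{1}{119275597} + \frac{1997}{8262} = - \frac{1}{3037233802008} + \frac{1997}{8262} = \frac{1010892650433619}{4182270945365016}$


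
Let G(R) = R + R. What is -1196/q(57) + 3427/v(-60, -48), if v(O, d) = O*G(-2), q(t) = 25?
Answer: -40273/1200 ≈ -33.561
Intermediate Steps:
G(R) = 2*R
v(O, d) = -4*O (v(O, d) = O*(2*(-2)) = O*(-4) = -4*O)
-1196/q(57) + 3427/v(-60, -48) = -1196/25 + 3427/((-4*(-60))) = -1196*1/25 + 3427/240 = -1196/25 + 3427*(1/240) = -1196/25 + 3427/240 = -40273/1200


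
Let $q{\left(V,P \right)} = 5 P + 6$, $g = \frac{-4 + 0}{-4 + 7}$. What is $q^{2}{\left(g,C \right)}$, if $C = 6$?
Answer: $1296$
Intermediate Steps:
$g = - \frac{4}{3} \approx -1.3333$
$q{\left(V,P \right)} = 6 + 5 P$
$q^{2}{\left(g,C \right)} = \left(6 + 5 \cdot 6\right)^{2} = \left(6 + 30\right)^{2} = 36^{2} = 1296$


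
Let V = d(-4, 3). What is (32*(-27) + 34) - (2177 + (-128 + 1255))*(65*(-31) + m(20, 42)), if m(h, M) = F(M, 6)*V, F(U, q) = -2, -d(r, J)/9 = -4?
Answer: 6894618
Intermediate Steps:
d(r, J) = 36 (d(r, J) = -9*(-4) = 36)
V = 36
m(h, M) = -72 (m(h, M) = -2*36 = -72)
(32*(-27) + 34) - (2177 + (-128 + 1255))*(65*(-31) + m(20, 42)) = (32*(-27) + 34) - (2177 + (-128 + 1255))*(65*(-31) - 72) = (-864 + 34) - (2177 + 1127)*(-2015 - 72) = -830 - 3304*(-2087) = -830 - 1*(-6895448) = -830 + 6895448 = 6894618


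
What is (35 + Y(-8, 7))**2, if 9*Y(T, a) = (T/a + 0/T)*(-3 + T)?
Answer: 5257849/3969 ≈ 1324.7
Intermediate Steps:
Y(T, a) = T*(-3 + T)/(9*a) (Y(T, a) = ((T/a + 0/T)*(-3 + T))/9 = ((T/a + 0)*(-3 + T))/9 = ((T/a)*(-3 + T))/9 = (T*(-3 + T)/a)/9 = T*(-3 + T)/(9*a))
(35 + Y(-8, 7))**2 = (35 + (1/9)*(-8)*(-3 - 8)/7)**2 = (35 + (1/9)*(-8)*(1/7)*(-11))**2 = (35 + 88/63)**2 = (2293/63)**2 = 5257849/3969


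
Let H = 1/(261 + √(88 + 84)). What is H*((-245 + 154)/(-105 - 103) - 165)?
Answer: -687213/1087184 + 2633*√43/543592 ≈ -0.60034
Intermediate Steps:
H = 1/(261 + 2*√43) (H = 1/(261 + √172) = 1/(261 + 2*√43) ≈ 0.0036481)
H*((-245 + 154)/(-105 - 103) - 165) = (261/67949 - 2*√43/67949)*((-245 + 154)/(-105 - 103) - 165) = (261/67949 - 2*√43/67949)*(-91/(-208) - 165) = (261/67949 - 2*√43/67949)*(-91*(-1/208) - 165) = (261/67949 - 2*√43/67949)*(7/16 - 165) = (261/67949 - 2*√43/67949)*(-2633/16) = -687213/1087184 + 2633*√43/543592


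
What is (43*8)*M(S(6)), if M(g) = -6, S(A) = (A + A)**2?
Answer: -2064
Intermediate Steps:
S(A) = 4*A**2 (S(A) = (2*A)**2 = 4*A**2)
(43*8)*M(S(6)) = (43*8)*(-6) = 344*(-6) = -2064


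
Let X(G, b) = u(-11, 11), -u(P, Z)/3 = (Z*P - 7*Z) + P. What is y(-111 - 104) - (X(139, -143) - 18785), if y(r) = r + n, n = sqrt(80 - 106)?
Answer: 17943 + I*sqrt(26) ≈ 17943.0 + 5.099*I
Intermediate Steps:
u(P, Z) = -3*P + 21*Z - 3*P*Z (u(P, Z) = -3*((Z*P - 7*Z) + P) = -3*((P*Z - 7*Z) + P) = -3*((-7*Z + P*Z) + P) = -3*(P - 7*Z + P*Z) = -3*P + 21*Z - 3*P*Z)
n = I*sqrt(26) (n = sqrt(-26) = I*sqrt(26) ≈ 5.099*I)
X(G, b) = 627 (X(G, b) = -3*(-11) + 21*11 - 3*(-11)*11 = 33 + 231 + 363 = 627)
y(r) = r + I*sqrt(26)
y(-111 - 104) - (X(139, -143) - 18785) = ((-111 - 104) + I*sqrt(26)) - (627 - 18785) = (-215 + I*sqrt(26)) - 1*(-18158) = (-215 + I*sqrt(26)) + 18158 = 17943 + I*sqrt(26)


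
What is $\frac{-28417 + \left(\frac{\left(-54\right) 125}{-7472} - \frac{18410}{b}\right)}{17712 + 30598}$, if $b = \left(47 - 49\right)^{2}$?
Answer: $- \frac{123357477}{180486160} \approx -0.68347$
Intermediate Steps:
$b = 4$ ($b = \left(-2\right)^{2} = 4$)
$\frac{-28417 + \left(\frac{\left(-54\right) 125}{-7472} - \frac{18410}{b}\right)}{17712 + 30598} = \frac{-28417 - \left(\frac{9205}{2} - \frac{\left(-54\right) 125}{-7472}\right)}{17712 + 30598} = \frac{-28417 - \frac{17191565}{3736}}{48310} = \left(-28417 + \left(\frac{3375}{3736} - \frac{9205}{2}\right)\right) \frac{1}{48310} = \left(-28417 - \frac{17191565}{3736}\right) \frac{1}{48310} = \left(- \frac{123357477}{3736}\right) \frac{1}{48310} = - \frac{123357477}{180486160}$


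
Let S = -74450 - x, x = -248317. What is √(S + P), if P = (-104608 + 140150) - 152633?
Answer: 2*√14194 ≈ 238.28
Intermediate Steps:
P = -117091 (P = 35542 - 152633 = -117091)
S = 173867 (S = -74450 - 1*(-248317) = -74450 + 248317 = 173867)
√(S + P) = √(173867 - 117091) = √56776 = 2*√14194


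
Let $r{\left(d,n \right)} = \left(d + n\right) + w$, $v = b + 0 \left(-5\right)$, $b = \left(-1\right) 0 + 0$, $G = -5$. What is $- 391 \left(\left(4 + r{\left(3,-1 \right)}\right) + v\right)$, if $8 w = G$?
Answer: $- \frac{16813}{8} \approx -2101.6$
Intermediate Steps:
$b = 0$ ($b = 0 + 0 = 0$)
$w = - \frac{5}{8}$ ($w = \frac{1}{8} \left(-5\right) = - \frac{5}{8} \approx -0.625$)
$v = 0$ ($v = 0 + 0 \left(-5\right) = 0 + 0 = 0$)
$r{\left(d,n \right)} = - \frac{5}{8} + d + n$ ($r{\left(d,n \right)} = \left(d + n\right) - \frac{5}{8} = - \frac{5}{8} + d + n$)
$- 391 \left(\left(4 + r{\left(3,-1 \right)}\right) + v\right) = - 391 \left(\left(4 - - \frac{11}{8}\right) + 0\right) = - 391 \left(\left(4 + \frac{11}{8}\right) + 0\right) = - 391 \left(\frac{43}{8} + 0\right) = \left(-391\right) \frac{43}{8} = - \frac{16813}{8}$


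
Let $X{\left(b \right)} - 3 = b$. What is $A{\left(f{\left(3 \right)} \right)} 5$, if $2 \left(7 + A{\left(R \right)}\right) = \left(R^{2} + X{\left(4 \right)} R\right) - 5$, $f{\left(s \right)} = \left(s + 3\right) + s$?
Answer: $\frac{625}{2} \approx 312.5$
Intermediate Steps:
$X{\left(b \right)} = 3 + b$
$f{\left(s \right)} = 3 + 2 s$ ($f{\left(s \right)} = \left(3 + s\right) + s = 3 + 2 s$)
$A{\left(R \right)} = - \frac{19}{2} + \frac{R^{2}}{2} + \frac{7 R}{2}$ ($A{\left(R \right)} = -7 + \frac{\left(R^{2} + \left(3 + 4\right) R\right) - 5}{2} = -7 + \frac{\left(R^{2} + 7 R\right) - 5}{2} = -7 + \frac{-5 + R^{2} + 7 R}{2} = -7 + \left(- \frac{5}{2} + \frac{R^{2}}{2} + \frac{7 R}{2}\right) = - \frac{19}{2} + \frac{R^{2}}{2} + \frac{7 R}{2}$)
$A{\left(f{\left(3 \right)} \right)} 5 = \left(- \frac{19}{2} + \frac{\left(3 + 2 \cdot 3\right)^{2}}{2} + \frac{7 \left(3 + 2 \cdot 3\right)}{2}\right) 5 = \left(- \frac{19}{2} + \frac{\left(3 + 6\right)^{2}}{2} + \frac{7 \left(3 + 6\right)}{2}\right) 5 = \left(- \frac{19}{2} + \frac{9^{2}}{2} + \frac{7}{2} \cdot 9\right) 5 = \left(- \frac{19}{2} + \frac{1}{2} \cdot 81 + \frac{63}{2}\right) 5 = \left(- \frac{19}{2} + \frac{81}{2} + \frac{63}{2}\right) 5 = \frac{125}{2} \cdot 5 = \frac{625}{2}$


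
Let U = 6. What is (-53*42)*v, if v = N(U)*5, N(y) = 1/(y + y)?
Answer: -1855/2 ≈ -927.50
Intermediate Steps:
N(y) = 1/(2*y)
v = 5/12 (v = ((½)/6)*5 = ((½)*(⅙))*5 = (1/12)*5 = 5/12 ≈ 0.41667)
(-53*42)*v = -53*42*(5/12) = -2226*5/12 = -1855/2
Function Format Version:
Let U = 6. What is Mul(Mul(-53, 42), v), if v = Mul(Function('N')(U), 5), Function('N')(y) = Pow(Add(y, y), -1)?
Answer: Rational(-1855, 2) ≈ -927.50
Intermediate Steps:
Function('N')(y) = Mul(Rational(1, 2), Pow(y, -1)) (Function('N')(y) = Pow(Mul(2, y), -1) = Mul(Rational(1, 2), Pow(y, -1)))
v = Rational(5, 12) (v = Mul(Mul(Rational(1, 2), Pow(6, -1)), 5) = Mul(Mul(Rational(1, 2), Rational(1, 6)), 5) = Mul(Rational(1, 12), 5) = Rational(5, 12) ≈ 0.41667)
Mul(Mul(-53, 42), v) = Mul(Mul(-53, 42), Rational(5, 12)) = Mul(-2226, Rational(5, 12)) = Rational(-1855, 2)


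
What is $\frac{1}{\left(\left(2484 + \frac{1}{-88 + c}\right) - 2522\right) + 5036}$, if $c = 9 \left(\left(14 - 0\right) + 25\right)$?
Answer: $\frac{263}{1314475} \approx 0.00020008$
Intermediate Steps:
$c = 351$ ($c = 9 \left(\left(14 + 0\right) + 25\right) = 9 \left(14 + 25\right) = 9 \cdot 39 = 351$)
$\frac{1}{\left(\left(2484 + \frac{1}{-88 + c}\right) - 2522\right) + 5036} = \frac{1}{\left(\left(2484 + \frac{1}{-88 + 351}\right) - 2522\right) + 5036} = \frac{1}{\left(\left(2484 + \frac{1}{263}\right) - 2522\right) + 5036} = \frac{1}{\left(\frac{653293}{263} - 2522\right) + 5036} = \frac{1}{- \frac{9993}{263} + 5036} = \frac{1}{\frac{1314475}{263}} = \frac{263}{1314475}$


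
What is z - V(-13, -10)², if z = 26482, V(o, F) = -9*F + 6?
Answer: 17266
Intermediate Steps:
V(o, F) = 6 - 9*F
z - V(-13, -10)² = 26482 - (6 - 9*(-10))² = 26482 - (6 + 90)² = 26482 - 1*96² = 26482 - 1*9216 = 26482 - 9216 = 17266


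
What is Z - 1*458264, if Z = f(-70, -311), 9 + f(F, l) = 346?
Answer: -457927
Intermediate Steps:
f(F, l) = 337 (f(F, l) = -9 + 346 = 337)
Z = 337
Z - 1*458264 = 337 - 1*458264 = 337 - 458264 = -457927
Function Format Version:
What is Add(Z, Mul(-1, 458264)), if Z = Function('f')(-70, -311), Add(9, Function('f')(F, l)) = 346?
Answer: -457927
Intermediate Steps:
Function('f')(F, l) = 337 (Function('f')(F, l) = Add(-9, 346) = 337)
Z = 337
Add(Z, Mul(-1, 458264)) = Add(337, Mul(-1, 458264)) = Add(337, -458264) = -457927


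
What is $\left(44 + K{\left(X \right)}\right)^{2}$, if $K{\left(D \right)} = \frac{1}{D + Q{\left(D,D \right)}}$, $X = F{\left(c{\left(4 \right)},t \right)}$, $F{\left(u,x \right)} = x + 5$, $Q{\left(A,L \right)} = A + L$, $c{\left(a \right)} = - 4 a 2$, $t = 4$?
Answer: $\frac{1413721}{729} \approx 1939.3$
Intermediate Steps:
$c{\left(a \right)} = - 8 a$
$F{\left(u,x \right)} = 5 + x$
$X = 9$ ($X = 5 + 4 = 9$)
$K{\left(D \right)} = \frac{1}{3 D}$ ($K{\left(D \right)} = \frac{1}{D + \left(D + D\right)} = \frac{1}{D + 2 D} = \frac{1}{3 D}$)
$\left(44 + K{\left(X \right)}\right)^{2} = \left(44 + \frac{1}{3 \cdot 9}\right)^{2} = \left(44 + \frac{1}{3} \cdot \frac{1}{9}\right)^{2} = \left(44 + \frac{1}{27}\right)^{2} = \left(\frac{1189}{27}\right)^{2} = \frac{1413721}{729}$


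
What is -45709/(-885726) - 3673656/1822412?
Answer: -792638001037/403539422778 ≈ -1.9642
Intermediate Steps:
-45709/(-885726) - 3673656/1822412 = -45709*(-1/885726) - 3673656*1/1822412 = 45709/885726 - 918414/455603 = -792638001037/403539422778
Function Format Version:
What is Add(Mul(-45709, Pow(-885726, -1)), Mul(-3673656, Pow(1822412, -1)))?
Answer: Rational(-792638001037, 403539422778) ≈ -1.9642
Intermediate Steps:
Add(Mul(-45709, Pow(-885726, -1)), Mul(-3673656, Pow(1822412, -1))) = Add(Mul(-45709, Rational(-1, 885726)), Mul(-3673656, Rational(1, 1822412))) = Add(Rational(45709, 885726), Rational(-918414, 455603)) = Rational(-792638001037, 403539422778)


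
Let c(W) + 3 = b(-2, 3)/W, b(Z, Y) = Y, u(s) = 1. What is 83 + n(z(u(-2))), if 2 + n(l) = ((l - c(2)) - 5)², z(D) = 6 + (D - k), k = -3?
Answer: 493/4 ≈ 123.25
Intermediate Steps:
c(W) = -3 + 3/W
z(D) = 9 + D (z(D) = 6 + (D - 1*(-3)) = 6 + (D + 3) = 6 + (3 + D) = 9 + D)
n(l) = -2 + (-7/2 + l)² (n(l) = -2 + ((l - (-3 + 3/2)) - 5)² = -2 + ((l - 1*(-3/2)) - 5)² = -2 + ((l + 3/2) - 5)² = -2 + ((3/2 + l) - 5)² = -2 + (-7/2 + l)²)
83 + n(z(u(-2))) = 83 + (-2 + (7 - 2*(9 + 1))²/4) = 83 + (-2 + (7 - 2*10)²/4) = 83 + (-2 + (7 - 20)²/4) = 83 + (-2 + (¼)*(-13)²) = 83 + (-2 + (¼)*169) = 83 + (-2 + 169/4) = 83 + 161/4 = 493/4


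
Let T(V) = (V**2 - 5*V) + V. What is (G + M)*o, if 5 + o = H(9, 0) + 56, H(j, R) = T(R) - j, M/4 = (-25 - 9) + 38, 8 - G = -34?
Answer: 2436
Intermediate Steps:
G = 42 (G = 8 - 1*(-34) = 8 + 34 = 42)
M = 16 (M = 4*((-25 - 9) + 38) = 4*(-34 + 38) = 4*4 = 16)
T(V) = V**2 - 4*V
H(j, R) = -j + R*(-4 + R) (H(j, R) = R*(-4 + R) - j = -j + R*(-4 + R))
o = 42 (o = -5 + ((-1*9 + 0*(-4 + 0)) + 56) = -5 + ((-9 + 0*(-4)) + 56) = -5 + ((-9 + 0) + 56) = -5 + (-9 + 56) = -5 + 47 = 42)
(G + M)*o = (42 + 16)*42 = 58*42 = 2436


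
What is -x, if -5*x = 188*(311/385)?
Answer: 58468/1925 ≈ 30.373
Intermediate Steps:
x = -58468/1925 (x = -188*311/385/5 = -188*311*(1/385)/5 = -188*311/(5*385) = -1/5*58468/385 = -58468/1925 ≈ -30.373)
-x = -1*(-58468/1925) = 58468/1925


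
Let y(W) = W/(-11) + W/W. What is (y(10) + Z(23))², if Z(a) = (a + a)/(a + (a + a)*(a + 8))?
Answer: 7225/480249 ≈ 0.015044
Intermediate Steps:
y(W) = 1 - W/11 (y(W) = W*(-1/11) + 1 = -W/11 + 1 = 1 - W/11)
Z(a) = 2*a/(a + 2*a*(8 + a)) (Z(a) = (2*a)/(a + (2*a)*(8 + a)) = (2*a)/(a + 2*a*(8 + a)) = 2*a/(a + 2*a*(8 + a)))
(y(10) + Z(23))² = ((1 - 1/11*10) + 2/(17 + 2*23))² = ((1 - 10/11) + 2/(17 + 46))² = (1/11 + 2/63)² = (85/693)² = 7225/480249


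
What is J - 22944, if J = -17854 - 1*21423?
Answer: -62221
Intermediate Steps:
J = -39277 (J = -17854 - 21423 = -39277)
J - 22944 = -39277 - 22944 = -62221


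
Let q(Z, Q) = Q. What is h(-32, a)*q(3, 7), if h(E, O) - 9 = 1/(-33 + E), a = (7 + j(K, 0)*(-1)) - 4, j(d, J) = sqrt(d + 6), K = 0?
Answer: 4088/65 ≈ 62.892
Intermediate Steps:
j(d, J) = sqrt(6 + d)
a = 3 - sqrt(6) (a = (7 + sqrt(6 + 0)*(-1)) - 4 = (7 + sqrt(6)*(-1)) - 4 = (7 - sqrt(6)) - 4 = 3 - sqrt(6) ≈ 0.55051)
h(E, O) = 9 + 1/(-33 + E)
h(-32, a)*q(3, 7) = ((-296 + 9*(-32))/(-33 - 32))*7 = ((-296 - 288)/(-65))*7 = -1/65*(-584)*7 = (584/65)*7 = 4088/65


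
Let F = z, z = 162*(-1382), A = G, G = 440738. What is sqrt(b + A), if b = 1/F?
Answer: sqrt(68183862796181)/12438 ≈ 663.88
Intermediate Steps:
A = 440738
z = -223884
F = -223884
b = -1/223884 (b = 1/(-223884) = -1/223884 ≈ -4.4666e-6)
sqrt(b + A) = sqrt(-1/223884 + 440738) = sqrt(98674186391/223884) = sqrt(68183862796181)/12438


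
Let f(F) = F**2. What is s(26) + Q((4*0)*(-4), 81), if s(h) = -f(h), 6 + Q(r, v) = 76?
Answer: -606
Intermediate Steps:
Q(r, v) = 70 (Q(r, v) = -6 + 76 = 70)
s(h) = -h**2
s(26) + Q((4*0)*(-4), 81) = -1*26**2 + 70 = -1*676 + 70 = -676 + 70 = -606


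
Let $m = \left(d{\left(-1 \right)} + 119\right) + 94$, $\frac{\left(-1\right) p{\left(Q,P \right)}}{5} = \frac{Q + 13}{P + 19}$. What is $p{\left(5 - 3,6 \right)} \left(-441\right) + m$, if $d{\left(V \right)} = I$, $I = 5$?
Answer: $1541$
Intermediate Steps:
$p{\left(Q,P \right)} = - \frac{5 \left(13 + Q\right)}{19 + P}$ ($p{\left(Q,P \right)} = - 5 \frac{Q + 13}{P + 19} = - 5 \frac{13 + Q}{19 + P} = - \frac{5 \left(13 + Q\right)}{19 + P}$)
$d{\left(V \right)} = 5$
$m = 218$ ($m = \left(5 + 119\right) + 94 = 124 + 94 = 218$)
$p{\left(5 - 3,6 \right)} \left(-441\right) + m = \frac{5 \left(-13 - \left(5 - 3\right)\right)}{19 + 6} \left(-441\right) + 218 = \frac{5 \left(-13 - 2\right)}{25} \left(-441\right) + 218 = 5 \cdot \frac{1}{25} \left(-13 - 2\right) \left(-441\right) + 218 = 5 \cdot \frac{1}{25} \left(-15\right) \left(-441\right) + 218 = \left(-3\right) \left(-441\right) + 218 = 1323 + 218 = 1541$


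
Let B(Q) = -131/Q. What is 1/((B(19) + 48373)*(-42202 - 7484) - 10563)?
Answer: -19/45659448513 ≈ -4.1612e-10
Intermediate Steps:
1/((B(19) + 48373)*(-42202 - 7484) - 10563) = 1/((-131/19 + 48373)*(-42202 - 7484) - 10563) = 1/((-131*1/19 + 48373)*(-49686) - 10563) = 1/((-131/19 + 48373)*(-49686) - 10563) = 1/((918956/19)*(-49686) - 10563) = 1/(-45659247816/19 - 10563) = 1/(-45659448513/19) = -19/45659448513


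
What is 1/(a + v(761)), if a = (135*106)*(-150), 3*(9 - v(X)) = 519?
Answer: -1/2146664 ≈ -4.6584e-7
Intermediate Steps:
v(X) = -164 (v(X) = 9 - 1/3*519 = 9 - 173 = -164)
a = -2146500 (a = 14310*(-150) = -2146500)
1/(a + v(761)) = 1/(-2146500 - 164) = 1/(-2146664) = -1/2146664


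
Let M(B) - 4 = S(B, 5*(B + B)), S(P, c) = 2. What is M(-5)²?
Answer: 36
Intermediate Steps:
M(B) = 6 (M(B) = 4 + 2 = 6)
M(-5)² = 6² = 36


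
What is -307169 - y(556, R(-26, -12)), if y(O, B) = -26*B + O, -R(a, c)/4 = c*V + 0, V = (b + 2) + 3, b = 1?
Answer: -300237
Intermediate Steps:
V = 6 (V = (1 + 2) + 3 = 3 + 3 = 6)
R(a, c) = -24*c (R(a, c) = -4*(c*6 + 0) = -4*(6*c + 0) = -24*c)
y(O, B) = O - 26*B
-307169 - y(556, R(-26, -12)) = -307169 - (556 - (-624)*(-12)) = -307169 - (556 - 26*288) = -307169 - (556 - 7488) = -307169 - 1*(-6932) = -307169 + 6932 = -300237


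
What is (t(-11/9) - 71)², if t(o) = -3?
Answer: 5476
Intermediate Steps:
(t(-11/9) - 71)² = (-3 - 71)² = (-74)² = 5476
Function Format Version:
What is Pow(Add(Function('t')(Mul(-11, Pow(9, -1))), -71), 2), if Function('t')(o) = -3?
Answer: 5476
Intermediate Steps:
Pow(Add(Function('t')(Mul(-11, Pow(9, -1))), -71), 2) = Pow(Add(-3, -71), 2) = Pow(-74, 2) = 5476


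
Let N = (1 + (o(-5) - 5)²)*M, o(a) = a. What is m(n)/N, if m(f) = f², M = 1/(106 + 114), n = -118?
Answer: 3063280/101 ≈ 30330.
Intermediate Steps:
M = 1/220 ≈ 0.0045455
N = 101/220 (N = (1 + (-5 - 5)²)*(1/220) = (1 + (-10)²)*(1/220) = (1 + 100)*(1/220) = 101*(1/220) = 101/220 ≈ 0.45909)
m(n)/N = (-118)²/(101/220) = 13924*(220/101) = 3063280/101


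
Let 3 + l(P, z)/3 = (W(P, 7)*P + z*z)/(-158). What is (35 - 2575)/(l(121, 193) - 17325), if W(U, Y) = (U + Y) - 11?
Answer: 40132/289299 ≈ 0.13872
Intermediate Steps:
W(U, Y) = -11 + U + Y
l(P, z) = -9 - 3*z²/158 - 3*P*(-4 + P)/158 (l(P, z) = -9 + 3*(((-11 + P + 7)*P + z*z)/(-158)) = -9 + 3*(((-4 + P)*P + z²)*(-1/158)) = -9 + 3*((P*(-4 + P) + z²)*(-1/158)) = -9 + 3*((z² + P*(-4 + P))*(-1/158)) = -9 + 3*(-z²/158 - P*(-4 + P)/158) = -9 + (-3*z²/158 - 3*P*(-4 + P)/158) = -9 - 3*z²/158 - 3*P*(-4 + P)/158)
(35 - 2575)/(l(121, 193) - 17325) = (35 - 2575)/((-9 - 3/158*193² - 3/158*121*(-4 + 121)) - 17325) = -2540/((-9 - 3/158*37249 - 3/158*121*117) - 17325) = -2540/((-9 - 111747/158 - 42471/158) - 17325) = -2540/(-77820/79 - 17325) = -2540/(-1446495/79) = -2540*(-79/1446495) = 40132/289299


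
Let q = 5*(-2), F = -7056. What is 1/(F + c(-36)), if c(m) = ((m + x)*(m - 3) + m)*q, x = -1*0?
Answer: -1/20736 ≈ -4.8225e-5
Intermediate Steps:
q = -10
x = 0
c(m) = -10*m - 10*m*(-3 + m) (c(m) = ((m + 0)*(m - 3) + m)*(-10) = (m*(-3 + m) + m)*(-10) = (m + m*(-3 + m))*(-10) = -10*m - 10*m*(-3 + m))
1/(F + c(-36)) = 1/(-7056 + 10*(-36)*(2 - 1*(-36))) = 1/(-7056 + 10*(-36)*(2 + 36)) = 1/(-7056 + 10*(-36)*38) = 1/(-7056 - 13680) = 1/(-20736) = -1/20736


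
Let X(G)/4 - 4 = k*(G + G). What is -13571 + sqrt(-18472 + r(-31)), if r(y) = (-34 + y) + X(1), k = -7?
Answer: -13571 + I*sqrt(18577) ≈ -13571.0 + 136.3*I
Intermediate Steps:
X(G) = 16 - 56*G (X(G) = 16 + 4*(-7*(G + G)) = 16 + 4*(-14*G) = 16 - 56*G)
r(y) = -74 + y (r(y) = (-34 + y) + (16 - 56*1) = (-34 + y) + (16 - 56) = (-34 + y) - 40 = -74 + y)
-13571 + sqrt(-18472 + r(-31)) = -13571 + sqrt(-18472 + (-74 - 31)) = -13571 + sqrt(-18472 - 105) = -13571 + sqrt(-18577) = -13571 + I*sqrt(18577)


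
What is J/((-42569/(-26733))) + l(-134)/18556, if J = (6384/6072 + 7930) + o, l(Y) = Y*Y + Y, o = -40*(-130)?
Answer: 824086250803571/99923661046 ≈ 8247.2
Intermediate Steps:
o = 5200
l(Y) = Y + Y**2 (l(Y) = Y**2 + Y = Y + Y**2)
J = 3322156/253 (J = (6384/6072 + 7930) + 5200 = (6384*(1/6072) + 7930) + 5200 = (266/253 + 7930) + 5200 = 2006556/253 + 5200 = 3322156/253 ≈ 13131.)
J/((-42569/(-26733))) + l(-134)/18556 = 3322156/(253*((-42569/(-26733)))) - 134*(1 - 134)/18556 = 3322156/(253*((-42569*(-1/26733)))) - 134*(-133)*(1/18556) = 3322156/(253*(42569/26733)) + 17822*(1/18556) = (3322156/253)*(26733/42569) + 8911/9278 = 88811196348/10769957 + 8911/9278 = 824086250803571/99923661046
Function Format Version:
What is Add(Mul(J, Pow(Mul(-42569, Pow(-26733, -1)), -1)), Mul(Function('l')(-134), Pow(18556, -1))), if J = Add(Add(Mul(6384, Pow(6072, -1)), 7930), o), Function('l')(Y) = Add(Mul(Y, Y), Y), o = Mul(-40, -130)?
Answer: Rational(824086250803571, 99923661046) ≈ 8247.2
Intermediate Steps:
o = 5200
Function('l')(Y) = Add(Y, Pow(Y, 2)) (Function('l')(Y) = Add(Pow(Y, 2), Y) = Add(Y, Pow(Y, 2)))
J = Rational(3322156, 253) (J = Add(Add(Mul(6384, Pow(6072, -1)), 7930), 5200) = Add(Add(Mul(6384, Rational(1, 6072)), 7930), 5200) = Add(Add(Rational(266, 253), 7930), 5200) = Add(Rational(2006556, 253), 5200) = Rational(3322156, 253) ≈ 13131.)
Add(Mul(J, Pow(Mul(-42569, Pow(-26733, -1)), -1)), Mul(Function('l')(-134), Pow(18556, -1))) = Add(Mul(Rational(3322156, 253), Pow(Mul(-42569, Pow(-26733, -1)), -1)), Mul(Mul(-134, Add(1, -134)), Pow(18556, -1))) = Add(Mul(Rational(3322156, 253), Pow(Mul(-42569, Rational(-1, 26733)), -1)), Mul(Mul(-134, -133), Rational(1, 18556))) = Add(Mul(Rational(3322156, 253), Pow(Rational(42569, 26733), -1)), Mul(17822, Rational(1, 18556))) = Add(Mul(Rational(3322156, 253), Rational(26733, 42569)), Rational(8911, 9278)) = Add(Rational(88811196348, 10769957), Rational(8911, 9278)) = Rational(824086250803571, 99923661046)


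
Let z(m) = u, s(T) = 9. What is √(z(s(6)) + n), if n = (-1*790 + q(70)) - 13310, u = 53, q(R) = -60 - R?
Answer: I*√14177 ≈ 119.07*I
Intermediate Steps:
z(m) = 53
n = -14230 (n = (-1*790 + (-60 - 1*70)) - 13310 = (-790 + (-60 - 70)) - 13310 = (-790 - 130) - 13310 = -920 - 13310 = -14230)
√(z(s(6)) + n) = √(53 - 14230) = √(-14177) = I*√14177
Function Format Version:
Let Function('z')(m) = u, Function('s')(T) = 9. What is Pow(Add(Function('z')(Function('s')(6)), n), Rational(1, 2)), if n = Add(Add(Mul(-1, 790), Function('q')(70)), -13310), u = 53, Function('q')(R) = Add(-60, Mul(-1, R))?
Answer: Mul(I, Pow(14177, Rational(1, 2))) ≈ Mul(119.07, I)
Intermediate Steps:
Function('z')(m) = 53
n = -14230 (n = Add(Add(Mul(-1, 790), Add(-60, Mul(-1, 70))), -13310) = Add(Add(-790, Add(-60, -70)), -13310) = Add(Add(-790, -130), -13310) = Add(-920, -13310) = -14230)
Pow(Add(Function('z')(Function('s')(6)), n), Rational(1, 2)) = Pow(Add(53, -14230), Rational(1, 2)) = Pow(-14177, Rational(1, 2)) = Mul(I, Pow(14177, Rational(1, 2)))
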